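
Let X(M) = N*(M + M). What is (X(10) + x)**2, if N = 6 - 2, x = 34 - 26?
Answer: 7744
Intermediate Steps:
x = 8
N = 4
X(M) = 8*M (X(M) = 4*(M + M) = 4*(2*M) = 8*M)
(X(10) + x)**2 = (8*10 + 8)**2 = (80 + 8)**2 = 88**2 = 7744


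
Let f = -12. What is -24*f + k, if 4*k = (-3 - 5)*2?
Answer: 284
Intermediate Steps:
k = -4 (k = ((-3 - 5)*2)/4 = (-8*2)/4 = (1/4)*(-16) = -4)
-24*f + k = -24*(-12) - 4 = 288 - 4 = 284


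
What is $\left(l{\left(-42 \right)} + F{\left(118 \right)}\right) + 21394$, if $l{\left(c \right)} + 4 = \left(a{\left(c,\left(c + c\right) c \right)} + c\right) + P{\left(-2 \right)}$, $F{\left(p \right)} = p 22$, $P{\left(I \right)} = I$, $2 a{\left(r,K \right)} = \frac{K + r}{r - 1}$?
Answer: $\frac{1027763}{43} \approx 23901.0$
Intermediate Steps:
$a{\left(r,K \right)} = \frac{K + r}{2 \left(-1 + r\right)}$ ($a{\left(r,K \right)} = \frac{\left(K + r\right) \frac{1}{r - 1}}{2} = \frac{\left(K + r\right) \frac{1}{-1 + r}}{2} = \frac{\frac{1}{-1 + r} \left(K + r\right)}{2} = \frac{K + r}{2 \left(-1 + r\right)}$)
$F{\left(p \right)} = 22 p$
$l{\left(c \right)} = -6 + c + \frac{c + 2 c^{2}}{2 \left(-1 + c\right)}$ ($l{\left(c \right)} = -4 - \left(2 - c - \frac{\left(c + c\right) c + c}{2 \left(-1 + c\right)}\right) = -4 - \left(2 - c - \frac{2 c c + c}{2 \left(-1 + c\right)}\right) = -4 - \left(2 - c - \frac{2 c^{2} + c}{2 \left(-1 + c\right)}\right) = -4 - \left(2 - c - \frac{c + 2 c^{2}}{2 \left(-1 + c\right)}\right) = -4 + \left(-2 + c + \frac{c + 2 c^{2}}{2 \left(-1 + c\right)}\right) = -6 + c + \frac{c + 2 c^{2}}{2 \left(-1 + c\right)}$)
$\left(l{\left(-42 \right)} + F{\left(118 \right)}\right) + 21394 = \left(\frac{12 - -546 + 4 \left(-42\right)^{2}}{2 \left(-1 - 42\right)} + 22 \cdot 118\right) + 21394 = \left(\frac{12 + 546 + 4 \cdot 1764}{2 \left(-43\right)} + 2596\right) + 21394 = \left(\frac{1}{2} \left(- \frac{1}{43}\right) \left(12 + 546 + 7056\right) + 2596\right) + 21394 = \left(\frac{1}{2} \left(- \frac{1}{43}\right) 7614 + 2596\right) + 21394 = \left(- \frac{3807}{43} + 2596\right) + 21394 = \frac{107821}{43} + 21394 = \frac{1027763}{43}$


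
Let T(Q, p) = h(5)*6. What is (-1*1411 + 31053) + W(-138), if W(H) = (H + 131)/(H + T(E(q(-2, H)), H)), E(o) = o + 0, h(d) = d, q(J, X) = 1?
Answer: 3201343/108 ≈ 29642.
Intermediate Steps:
E(o) = o
T(Q, p) = 30 (T(Q, p) = 5*6 = 30)
W(H) = (131 + H)/(30 + H) (W(H) = (H + 131)/(H + 30) = (131 + H)/(30 + H))
(-1*1411 + 31053) + W(-138) = (-1*1411 + 31053) + (131 - 138)/(30 - 138) = (-1411 + 31053) - 7/(-108) = 29642 - 1/108*(-7) = 29642 + 7/108 = 3201343/108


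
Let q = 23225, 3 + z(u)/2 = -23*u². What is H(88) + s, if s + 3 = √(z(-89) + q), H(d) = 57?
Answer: 54 + I*√341147 ≈ 54.0 + 584.08*I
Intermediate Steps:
z(u) = -6 - 46*u² (z(u) = -6 + 2*(-23*u²) = -6 - 46*u²)
s = -3 + I*√341147 (s = -3 + √((-6 - 46*(-89)²) + 23225) = -3 + √((-6 - 46*7921) + 23225) = -3 + √((-6 - 364366) + 23225) = -3 + √(-364372 + 23225) = -3 + √(-341147) = -3 + I*√341147 ≈ -3.0 + 584.08*I)
H(88) + s = 57 + (-3 + I*√341147) = 54 + I*√341147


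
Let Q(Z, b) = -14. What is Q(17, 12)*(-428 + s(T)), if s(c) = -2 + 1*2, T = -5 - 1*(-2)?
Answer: 5992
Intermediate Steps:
T = -3 (T = -5 + 2 = -3)
s(c) = 0 (s(c) = -2 + 2 = 0)
Q(17, 12)*(-428 + s(T)) = -14*(-428 + 0) = -14*(-428) = 5992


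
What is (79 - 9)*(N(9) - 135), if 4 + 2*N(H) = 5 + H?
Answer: -9100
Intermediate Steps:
N(H) = 1/2 + H/2 (N(H) = -2 + (5 + H)/2 = -2 + (5/2 + H/2) = 1/2 + H/2)
(79 - 9)*(N(9) - 135) = (79 - 9)*((1/2 + (1/2)*9) - 135) = 70*((1/2 + 9/2) - 135) = 70*(5 - 135) = 70*(-130) = -9100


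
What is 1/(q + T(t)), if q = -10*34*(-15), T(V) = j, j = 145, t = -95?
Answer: 1/5245 ≈ 0.00019066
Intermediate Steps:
T(V) = 145
q = 5100 (q = -340*(-15) = 5100)
1/(q + T(t)) = 1/(5100 + 145) = 1/5245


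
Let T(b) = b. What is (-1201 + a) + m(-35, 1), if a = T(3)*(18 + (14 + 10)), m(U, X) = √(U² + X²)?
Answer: -1075 + √1226 ≈ -1040.0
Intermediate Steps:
a = 126 (a = 3*(18 + (14 + 10)) = 3*(18 + 24) = 3*42 = 126)
(-1201 + a) + m(-35, 1) = (-1201 + 126) + √((-35)² + 1²) = -1075 + √(1225 + 1) = -1075 + √1226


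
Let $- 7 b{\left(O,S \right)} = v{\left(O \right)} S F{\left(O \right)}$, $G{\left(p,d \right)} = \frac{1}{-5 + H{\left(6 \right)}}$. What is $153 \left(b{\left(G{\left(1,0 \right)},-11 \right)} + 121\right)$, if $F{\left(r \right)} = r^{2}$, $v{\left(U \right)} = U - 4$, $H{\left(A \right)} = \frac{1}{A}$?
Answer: $\frac{3153203163}{170723} \approx 18470.0$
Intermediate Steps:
$G{\left(p,d \right)} = - \frac{6}{29}$ ($G{\left(p,d \right)} = \frac{1}{-5 + \frac{1}{6}} = \frac{1}{- \frac{29}{6}} = - \frac{6}{29}$)
$v{\left(U \right)} = -4 + U$
$b{\left(O,S \right)} = - \frac{S O^{2} \left(-4 + O\right)}{7}$ ($b{\left(O,S \right)} = - \frac{\left(-4 + O\right) S O^{2}}{7} = - \frac{S \left(-4 + O\right) O^{2}}{7} = - \frac{S O^{2} \left(-4 + O\right)}{7}$)
$153 \left(b{\left(G{\left(1,0 \right)},-11 \right)} + 121\right) = 153 \left(\frac{1}{7} \left(-11\right) \left(- \frac{6}{29}\right)^{2} \left(4 - - \frac{6}{29}\right) + 121\right) = 153 \left(\frac{1}{7} \left(-11\right) \frac{36}{841} \left(4 + \frac{6}{29}\right) + 121\right) = 153 \left(\frac{1}{7} \left(-11\right) \frac{36}{841} \cdot \frac{122}{29} + 121\right) = 153 \left(- \frac{48312}{170723} + 121\right) = 153 \cdot \frac{20609171}{170723} = \frac{3153203163}{170723}$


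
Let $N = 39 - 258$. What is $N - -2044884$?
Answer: $2044665$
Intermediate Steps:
$N = -219$
$N - -2044884 = -219 - -2044884 = -219 + 2044884 = 2044665$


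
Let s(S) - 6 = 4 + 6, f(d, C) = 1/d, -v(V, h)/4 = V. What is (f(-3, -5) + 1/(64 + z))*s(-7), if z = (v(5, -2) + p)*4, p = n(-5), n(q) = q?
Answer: -52/9 ≈ -5.7778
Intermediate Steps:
v(V, h) = -4*V
p = -5
z = -100 (z = (-4*5 - 5)*4 = (-20 - 5)*4 = -25*4 = -100)
s(S) = 16 (s(S) = 6 + (4 + 6) = 6 + 10 = 16)
(f(-3, -5) + 1/(64 + z))*s(-7) = (1/(-3) + 1/(64 - 100))*16 = (-⅓ + 1/(-36))*16 = (-⅓ - 1/36)*16 = -13/36*16 = -52/9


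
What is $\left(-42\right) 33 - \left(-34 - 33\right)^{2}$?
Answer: $-5875$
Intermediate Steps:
$\left(-42\right) 33 - \left(-34 - 33\right)^{2} = -1386 - \left(-67\right)^{2} = -1386 - 4489 = -5875$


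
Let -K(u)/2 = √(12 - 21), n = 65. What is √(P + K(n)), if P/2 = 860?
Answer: √(1720 - 6*I) ≈ 41.473 - 0.07234*I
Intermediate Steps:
K(u) = -6*I (K(u) = -2*√(12 - 21) = -6*I)
P = 1720 (P = 2*860 = 1720)
√(P + K(n)) = √(1720 - 6*I)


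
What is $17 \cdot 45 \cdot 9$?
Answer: $6885$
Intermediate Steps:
$17 \cdot 45 \cdot 9 = 765 \cdot 9 = 6885$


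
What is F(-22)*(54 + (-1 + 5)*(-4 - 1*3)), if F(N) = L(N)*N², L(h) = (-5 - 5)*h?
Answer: 2768480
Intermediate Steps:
L(h) = -10*h
F(N) = -10*N³ (F(N) = (-10*N)*N² = -10*N³)
F(-22)*(54 + (-1 + 5)*(-4 - 1*3)) = (-10*(-22)³)*(54 + (-1 + 5)*(-4 - 1*3)) = (-10*(-10648))*(54 + 4*(-4 - 3)) = 106480*(54 + 4*(-7)) = 106480*(54 - 28) = 106480*26 = 2768480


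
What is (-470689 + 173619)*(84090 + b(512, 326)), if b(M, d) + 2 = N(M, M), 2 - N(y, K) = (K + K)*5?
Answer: -23459617900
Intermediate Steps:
N(y, K) = 2 - 10*K (N(y, K) = 2 - (K + K)*5 = 2 - 2*K*5 = 2 - 10*K)
b(M, d) = -10*M (b(M, d) = -2 + (2 - 10*M) = -10*M)
(-470689 + 173619)*(84090 + b(512, 326)) = (-470689 + 173619)*(84090 - 10*512) = -297070*(84090 - 5120) = -297070*78970 = -23459617900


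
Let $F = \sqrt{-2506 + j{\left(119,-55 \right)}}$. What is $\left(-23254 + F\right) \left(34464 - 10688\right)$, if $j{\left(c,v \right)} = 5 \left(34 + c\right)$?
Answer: $-552887104 + 23776 i \sqrt{1741} \approx -5.5289 \cdot 10^{8} + 9.9206 \cdot 10^{5} i$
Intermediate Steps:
$j{\left(c,v \right)} = 170 + 5 c$
$F = i \sqrt{1741}$ ($F = \sqrt{-2506 + \left(170 + 5 \cdot 119\right)} = \sqrt{-2506 + \left(170 + 595\right)} = \sqrt{-2506 + 765} = \sqrt{-1741} = i \sqrt{1741} \approx 41.725 i$)
$\left(-23254 + F\right) \left(34464 - 10688\right) = \left(-23254 + i \sqrt{1741}\right) \left(34464 - 10688\right) = \left(-23254 + i \sqrt{1741}\right) 23776 = -552887104 + 23776 i \sqrt{1741}$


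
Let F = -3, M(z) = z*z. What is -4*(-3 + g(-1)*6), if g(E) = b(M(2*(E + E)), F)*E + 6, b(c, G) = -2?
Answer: -180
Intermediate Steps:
M(z) = z**2
g(E) = 6 - 2*E (g(E) = -2*E + 6 = 6 - 2*E)
-4*(-3 + g(-1)*6) = -4*(-3 + (6 - 2*(-1))*6) = -4*(-3 + (6 + 2)*6) = -4*(-3 + 8*6) = -4*(-3 + 48) = -4*45 = -180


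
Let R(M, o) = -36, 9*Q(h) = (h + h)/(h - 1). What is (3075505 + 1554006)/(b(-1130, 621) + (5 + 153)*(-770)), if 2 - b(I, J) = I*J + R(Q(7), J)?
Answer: 4629511/580108 ≈ 7.9804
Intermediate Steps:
Q(h) = 2*h/(9*(-1 + h)) (Q(h) = ((h + h)/(h - 1))/9 = ((2*h)/(-1 + h))/9 = (2*h/(-1 + h))/9 = 2*h/(9*(-1 + h)))
b(I, J) = 38 - I*J (b(I, J) = 2 - (I*J - 36) = 2 - (-36 + I*J) = 2 + (36 - I*J) = 38 - I*J)
(3075505 + 1554006)/(b(-1130, 621) + (5 + 153)*(-770)) = (3075505 + 1554006)/((38 - 1*(-1130)*621) + (5 + 153)*(-770)) = 4629511/((38 + 701730) + 158*(-770)) = 4629511/(701768 - 121660) = 4629511/580108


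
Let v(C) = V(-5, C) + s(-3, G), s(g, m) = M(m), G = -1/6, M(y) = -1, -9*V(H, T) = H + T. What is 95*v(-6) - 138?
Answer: -1052/9 ≈ -116.89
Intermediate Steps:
V(H, T) = -H/9 - T/9 (V(H, T) = -(H + T)/9 = -H/9 - T/9)
G = -1/6 (G = -1*1/6 = -1/6 ≈ -0.16667)
s(g, m) = -1
v(C) = -4/9 - C/9 (v(C) = (-1/9*(-5) - C/9) - 1 = (5/9 - C/9) - 1 = -4/9 - C/9)
95*v(-6) - 138 = 95*(-4/9 - 1/9*(-6)) - 138 = 95*(-4/9 + 2/3) - 138 = 95*(2/9) - 138 = 190/9 - 138 = -1052/9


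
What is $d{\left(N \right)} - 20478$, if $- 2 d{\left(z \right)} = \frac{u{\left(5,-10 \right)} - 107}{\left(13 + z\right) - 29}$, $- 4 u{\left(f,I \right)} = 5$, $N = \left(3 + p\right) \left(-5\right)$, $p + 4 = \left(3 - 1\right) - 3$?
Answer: $- \frac{983377}{48} \approx -20487.0$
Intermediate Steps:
$p = -5$ ($p = -4 + \left(\left(3 - 1\right) - 3\right) = -4 + \left(2 - 3\right) = -4 - 1 = -5$)
$N = 10$ ($N = \left(3 - 5\right) \left(-5\right) = \left(-2\right) \left(-5\right) = 10$)
$u{\left(f,I \right)} = - \frac{5}{4}$ ($u{\left(f,I \right)} = \left(- \frac{1}{4}\right) 5 = - \frac{5}{4}$)
$d{\left(z \right)} = \frac{433}{8 \left(-16 + z\right)}$ ($d{\left(z \right)} = - \frac{\left(- \frac{5}{4} - 107\right) \frac{1}{\left(13 + z\right) - 29}}{2} = - \frac{\left(- \frac{433}{4}\right) \frac{1}{\left(13 + z\right) - 29}}{2} = - \frac{\left(- \frac{433}{4}\right) \frac{1}{-16 + z}}{2} = \frac{433}{8 \left(-16 + z\right)}$)
$d{\left(N \right)} - 20478 = \frac{433}{8 \left(-16 + 10\right)} - 20478 = \frac{433}{8 \left(-6\right)} - 20478 = \frac{433}{8} \left(- \frac{1}{6}\right) - 20478 = - \frac{433}{48} - 20478 = - \frac{983377}{48}$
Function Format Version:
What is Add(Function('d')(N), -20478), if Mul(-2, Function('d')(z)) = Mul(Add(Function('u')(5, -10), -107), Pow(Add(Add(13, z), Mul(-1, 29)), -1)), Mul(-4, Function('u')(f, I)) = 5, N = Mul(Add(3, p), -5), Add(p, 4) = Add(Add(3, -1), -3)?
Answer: Rational(-983377, 48) ≈ -20487.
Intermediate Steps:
p = -5 (p = Add(-4, Add(Add(3, -1), -3)) = Add(-4, Add(2, -3)) = Add(-4, -1) = -5)
N = 10 (N = Mul(Add(3, -5), -5) = Mul(-2, -5) = 10)
Function('u')(f, I) = Rational(-5, 4) (Function('u')(f, I) = Mul(Rational(-1, 4), 5) = Rational(-5, 4))
Function('d')(z) = Mul(Rational(433, 8), Pow(Add(-16, z), -1)) (Function('d')(z) = Mul(Rational(-1, 2), Mul(Add(Rational(-5, 4), -107), Pow(Add(Add(13, z), Mul(-1, 29)), -1))) = Mul(Rational(-1, 2), Mul(Rational(-433, 4), Pow(Add(Add(13, z), -29), -1))) = Mul(Rational(-1, 2), Mul(Rational(-433, 4), Pow(Add(-16, z), -1))) = Mul(Rational(433, 8), Pow(Add(-16, z), -1)))
Add(Function('d')(N), -20478) = Add(Mul(Rational(433, 8), Pow(Add(-16, 10), -1)), -20478) = Add(Mul(Rational(433, 8), Pow(-6, -1)), -20478) = Add(Mul(Rational(433, 8), Rational(-1, 6)), -20478) = Add(Rational(-433, 48), -20478) = Rational(-983377, 48)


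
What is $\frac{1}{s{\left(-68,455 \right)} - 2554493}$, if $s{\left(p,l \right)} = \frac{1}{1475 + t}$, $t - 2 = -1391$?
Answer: $- \frac{86}{219686397} \approx -3.9147 \cdot 10^{-7}$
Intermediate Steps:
$t = -1389$ ($t = 2 - 1391 = -1389$)
$s{\left(p,l \right)} = \frac{1}{86}$ ($s{\left(p,l \right)} = \frac{1}{1475 - 1389} = \frac{1}{86}$)
$\frac{1}{s{\left(-68,455 \right)} - 2554493} = \frac{1}{\frac{1}{86} - 2554493} = \frac{1}{- \frac{219686397}{86}} = - \frac{86}{219686397}$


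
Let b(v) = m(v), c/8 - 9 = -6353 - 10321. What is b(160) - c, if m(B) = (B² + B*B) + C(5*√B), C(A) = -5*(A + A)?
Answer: 184520 - 200*√10 ≈ 1.8389e+5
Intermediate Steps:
C(A) = -10*A
m(B) = -50*√B + 2*B² (m(B) = (B² + B*B) - 50*√B = (B² + B²) - 50*√B = 2*B² - 50*√B = -50*√B + 2*B²)
c = -133320 (c = 72 + 8*(-6353 - 10321) = 72 + 8*(-16674) = 72 - 133392 = -133320)
b(v) = -50*√v + 2*v²
b(160) - c = (-200*√10 + 2*160²) - 1*(-133320) = (-200*√10 + 2*25600) + 133320 = (-200*√10 + 51200) + 133320 = (51200 - 200*√10) + 133320 = 184520 - 200*√10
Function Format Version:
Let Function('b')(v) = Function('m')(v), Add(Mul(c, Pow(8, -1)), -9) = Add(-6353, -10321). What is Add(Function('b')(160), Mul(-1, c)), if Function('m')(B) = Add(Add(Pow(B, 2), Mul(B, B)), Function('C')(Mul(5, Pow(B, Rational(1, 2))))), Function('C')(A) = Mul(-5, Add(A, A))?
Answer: Add(184520, Mul(-200, Pow(10, Rational(1, 2)))) ≈ 1.8389e+5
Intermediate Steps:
Function('C')(A) = Mul(-10, A) (Function('C')(A) = Mul(-5, Mul(2, A)) = Mul(-10, A))
Function('m')(B) = Add(Mul(-50, Pow(B, Rational(1, 2))), Mul(2, Pow(B, 2))) (Function('m')(B) = Add(Add(Pow(B, 2), Mul(B, B)), Mul(-10, Mul(5, Pow(B, Rational(1, 2))))) = Add(Add(Pow(B, 2), Pow(B, 2)), Mul(-50, Pow(B, Rational(1, 2)))) = Add(Mul(2, Pow(B, 2)), Mul(-50, Pow(B, Rational(1, 2)))) = Add(Mul(-50, Pow(B, Rational(1, 2))), Mul(2, Pow(B, 2))))
c = -133320 (c = Add(72, Mul(8, Add(-6353, -10321))) = Add(72, Mul(8, -16674)) = Add(72, -133392) = -133320)
Function('b')(v) = Add(Mul(-50, Pow(v, Rational(1, 2))), Mul(2, Pow(v, 2)))
Add(Function('b')(160), Mul(-1, c)) = Add(Add(Mul(-50, Pow(160, Rational(1, 2))), Mul(2, Pow(160, 2))), Mul(-1, -133320)) = Add(Add(Mul(-50, Mul(4, Pow(10, Rational(1, 2)))), Mul(2, 25600)), 133320) = Add(Add(Mul(-200, Pow(10, Rational(1, 2))), 51200), 133320) = Add(Add(51200, Mul(-200, Pow(10, Rational(1, 2)))), 133320) = Add(184520, Mul(-200, Pow(10, Rational(1, 2))))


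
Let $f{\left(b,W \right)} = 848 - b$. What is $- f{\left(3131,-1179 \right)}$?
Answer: $2283$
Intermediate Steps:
$- f{\left(3131,-1179 \right)} = - (848 - 3131) = \left(-1\right) \left(-2283\right) = 2283$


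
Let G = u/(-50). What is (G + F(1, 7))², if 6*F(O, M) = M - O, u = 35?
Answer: 9/100 ≈ 0.090000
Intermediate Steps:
F(O, M) = -O/6 + M/6 (F(O, M) = (M - O)/6 = -O/6 + M/6)
G = -7/10 (G = 35/(-50) = 35*(-1/50) = -7/10 ≈ -0.70000)
(G + F(1, 7))² = (-7/10 + (-⅙*1 + (⅙)*7))² = (-7/10 + (-⅙ + 7/6))² = (-7/10 + 1)² = (3/10)² = 9/100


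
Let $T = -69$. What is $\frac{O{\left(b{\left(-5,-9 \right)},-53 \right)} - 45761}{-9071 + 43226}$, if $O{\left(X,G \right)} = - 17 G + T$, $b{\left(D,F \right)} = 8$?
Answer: $- \frac{44929}{34155} \approx -1.3154$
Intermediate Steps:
$O{\left(X,G \right)} = -69 - 17 G$ ($O{\left(X,G \right)} = - 17 G - 69 = -69 - 17 G$)
$\frac{O{\left(b{\left(-5,-9 \right)},-53 \right)} - 45761}{-9071 + 43226} = \frac{\left(-69 - -901\right) - 45761}{-9071 + 43226} = \frac{\left(-69 + 901\right) - 45761}{34155} = \left(832 - 45761\right) \frac{1}{34155} = \left(-44929\right) \frac{1}{34155} = - \frac{44929}{34155}$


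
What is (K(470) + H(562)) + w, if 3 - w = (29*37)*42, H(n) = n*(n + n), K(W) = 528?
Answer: 587153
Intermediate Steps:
H(n) = 2*n² (H(n) = n*(2*n) = 2*n²)
w = -45063 (w = 3 - 29*37*42 = 3 - 1073*42 = 3 - 1*45066 = 3 - 45066 = -45063)
(K(470) + H(562)) + w = (528 + 2*562²) - 45063 = (528 + 2*315844) - 45063 = (528 + 631688) - 45063 = 632216 - 45063 = 587153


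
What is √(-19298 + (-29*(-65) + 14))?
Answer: I*√17399 ≈ 131.91*I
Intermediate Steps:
√(-19298 + (-29*(-65) + 14)) = √(-19298 + (1885 + 14)) = √(-19298 + 1899) = √(-17399) = I*√17399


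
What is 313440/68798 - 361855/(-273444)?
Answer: 55301593825/9406200156 ≈ 5.8793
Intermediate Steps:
313440/68798 - 361855/(-273444) = 313440*(1/68798) - 361855*(-1/273444) = 156720/34399 + 361855/273444 = 55301593825/9406200156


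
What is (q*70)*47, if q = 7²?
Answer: 161210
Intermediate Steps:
q = 49
(q*70)*47 = (49*70)*47 = 3430*47 = 161210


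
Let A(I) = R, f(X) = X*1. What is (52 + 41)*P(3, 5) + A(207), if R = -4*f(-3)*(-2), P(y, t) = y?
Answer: 255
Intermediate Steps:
f(X) = X
R = -24 (R = -4*(-3)*(-2) = 12*(-2) = -24)
A(I) = -24
(52 + 41)*P(3, 5) + A(207) = (52 + 41)*3 - 24 = 93*3 - 24 = 279 - 24 = 255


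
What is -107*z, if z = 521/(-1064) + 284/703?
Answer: 360911/39368 ≈ 9.1676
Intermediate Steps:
z = -3373/39368 (z = 521*(-1/1064) + 284*(1/703) = -521/1064 + 284/703 = -3373/39368 ≈ -0.085679)
-107*z = -107*(-3373/39368) = 360911/39368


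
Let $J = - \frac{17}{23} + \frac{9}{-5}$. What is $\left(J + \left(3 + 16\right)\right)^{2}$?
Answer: $\frac{3583449}{13225} \approx 270.96$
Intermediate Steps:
$J = - \frac{292}{115}$ ($J = \left(-17\right) \frac{1}{23} + 9 \left(- \frac{1}{5}\right) = - \frac{17}{23} - \frac{9}{5} = - \frac{292}{115} \approx -2.5391$)
$\left(J + \left(3 + 16\right)\right)^{2} = \left(- \frac{292}{115} + \left(3 + 16\right)\right)^{2} = \left(- \frac{292}{115} + 19\right)^{2} = \left(\frac{1893}{115}\right)^{2} = \frac{3583449}{13225}$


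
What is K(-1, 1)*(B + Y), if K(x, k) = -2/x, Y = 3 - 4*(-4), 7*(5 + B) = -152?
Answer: -108/7 ≈ -15.429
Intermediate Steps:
B = -187/7 (B = -5 + (⅐)*(-152) = -5 - 152/7 = -187/7 ≈ -26.714)
Y = 19 (Y = 3 + 16 = 19)
K(-1, 1)*(B + Y) = (-2/(-1))*(-187/7 + 19) = -2*(-1)*(-54/7) = 2*(-54/7) = -108/7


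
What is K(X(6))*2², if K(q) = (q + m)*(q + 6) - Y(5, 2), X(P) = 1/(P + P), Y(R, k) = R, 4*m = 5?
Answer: 112/9 ≈ 12.444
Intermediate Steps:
m = 5/4 (m = (¼)*5 = 5/4 ≈ 1.2500)
X(P) = 1/(2*P)
K(q) = -5 + (6 + q)*(5/4 + q) (K(q) = (q + 5/4)*(q + 6) - 1*5 = (5/4 + q)*(6 + q) - 5 = (6 + q)*(5/4 + q) - 5 = -5 + (6 + q)*(5/4 + q))
K(X(6))*2² = (5/2 + ((½)/6)² + 29*((½)/6)/4)*2² = (5/2 + ((½)*(⅙))² + 29*((½)*(⅙))/4)*4 = (5/2 + (1/12)² + (29/4)*(1/12))*4 = (5/2 + 1/144 + 29/48)*4 = (28/9)*4 = 112/9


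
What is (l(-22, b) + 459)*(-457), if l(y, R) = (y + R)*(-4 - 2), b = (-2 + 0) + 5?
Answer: -261861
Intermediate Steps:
b = 3 (b = -2 + 5 = 3)
l(y, R) = -6*R - 6*y (l(y, R) = (R + y)*(-6) = -6*R - 6*y)
(l(-22, b) + 459)*(-457) = ((-6*3 - 6*(-22)) + 459)*(-457) = ((-18 + 132) + 459)*(-457) = (114 + 459)*(-457) = 573*(-457) = -261861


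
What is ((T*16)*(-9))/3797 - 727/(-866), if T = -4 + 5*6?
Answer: -481885/3288202 ≈ -0.14655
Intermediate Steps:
T = 26 (T = -4 + 30 = 26)
((T*16)*(-9))/3797 - 727/(-866) = ((26*16)*(-9))/3797 - 727/(-866) = (416*(-9))*(1/3797) - 727*(-1/866) = -3744*1/3797 + 727/866 = -3744/3797 + 727/866 = -481885/3288202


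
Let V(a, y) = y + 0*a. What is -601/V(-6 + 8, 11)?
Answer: -601/11 ≈ -54.636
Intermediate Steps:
V(a, y) = y (V(a, y) = y + 0 = y)
-601/V(-6 + 8, 11) = -601/11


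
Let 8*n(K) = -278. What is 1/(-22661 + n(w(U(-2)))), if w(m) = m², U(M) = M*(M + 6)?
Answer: -4/90783 ≈ -4.4061e-5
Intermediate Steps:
U(M) = M*(6 + M)
n(K) = -139/4 (n(K) = (⅛)*(-278) = -139/4)
1/(-22661 + n(w(U(-2)))) = 1/(-22661 - 139/4) = 1/(-90783/4) = -4/90783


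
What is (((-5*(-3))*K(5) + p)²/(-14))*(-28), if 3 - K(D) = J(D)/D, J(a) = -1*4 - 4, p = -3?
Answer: 8712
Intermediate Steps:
J(a) = -8 (J(a) = -4 - 4 = -8)
K(D) = 3 + 8/D (K(D) = 3 - (-8)/D = 3 + 8/D)
(((-5*(-3))*K(5) + p)²/(-14))*(-28) = (((-5*(-3))*(3 + 8/5) - 3)²/(-14))*(-28) = ((15*(3 + 8*(⅕)) - 3)²*(-1/14))*(-28) = ((15*(3 + 8/5) - 3)²*(-1/14))*(-28) = ((15*(23/5) - 3)²*(-1/14))*(-28) = ((69 - 3)²*(-1/14))*(-28) = (66²*(-1/14))*(-28) = (4356*(-1/14))*(-28) = -2178/7*(-28) = 8712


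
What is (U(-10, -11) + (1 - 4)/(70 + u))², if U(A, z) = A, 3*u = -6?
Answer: 466489/4624 ≈ 100.88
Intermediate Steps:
u = -2 (u = (⅓)*(-6) = -2)
(U(-10, -11) + (1 - 4)/(70 + u))² = (-10 + (1 - 4)/(70 - 2))² = (-10 - 3/68)² = (-683/68)² = 466489/4624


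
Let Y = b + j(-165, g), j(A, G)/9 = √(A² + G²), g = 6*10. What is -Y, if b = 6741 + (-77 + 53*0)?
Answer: -6664 - 135*√137 ≈ -8244.1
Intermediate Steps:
g = 60
j(A, G) = 9*√(A² + G²)
b = 6664 (b = 6741 + (-77 + 0) = 6741 - 77 = 6664)
Y = 6664 + 135*√137 (Y = 6664 + 9*√((-165)² + 60²) = 6664 + 9*√(27225 + 3600) = 6664 + 9*√30825 = 6664 + 9*(15*√137) = 6664 + 135*√137 ≈ 8244.1)
-Y = -(6664 + 135*√137) = -6664 - 135*√137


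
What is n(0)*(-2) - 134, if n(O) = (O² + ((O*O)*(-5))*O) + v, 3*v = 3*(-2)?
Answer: -130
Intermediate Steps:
v = -2 (v = (3*(-2))/3 = (⅓)*(-6) = -2)
n(O) = -2 + O² - 5*O³ (n(O) = (O² + ((O*O)*(-5))*O) - 2 = (O² + (O²*(-5))*O) - 2 = (O² + (-5*O²)*O) - 2 = (O² - 5*O³) - 2 = -2 + O² - 5*O³)
n(0)*(-2) - 134 = (-2 + 0² - 5*0³)*(-2) - 134 = (-2 + 0 - 5*0)*(-2) - 134 = (-2 + 0 + 0)*(-2) - 134 = -2*(-2) - 134 = 4 - 134 = -130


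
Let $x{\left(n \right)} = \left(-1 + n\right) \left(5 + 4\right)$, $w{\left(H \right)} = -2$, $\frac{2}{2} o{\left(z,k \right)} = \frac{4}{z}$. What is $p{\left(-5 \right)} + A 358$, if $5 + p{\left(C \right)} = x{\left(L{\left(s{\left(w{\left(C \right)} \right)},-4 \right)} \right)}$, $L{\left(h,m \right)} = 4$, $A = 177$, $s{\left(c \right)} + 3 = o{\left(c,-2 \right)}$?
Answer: $63388$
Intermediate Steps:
$o{\left(z,k \right)} = \frac{4}{z}$
$s{\left(c \right)} = -3 + \frac{4}{c}$
$x{\left(n \right)} = -9 + 9 n$ ($x{\left(n \right)} = \left(-1 + n\right) 9 = -9 + 9 n$)
$p{\left(C \right)} = 22$ ($p{\left(C \right)} = -5 + \left(-9 + 9 \cdot 4\right) = -5 + \left(-9 + 36\right) = -5 + 27 = 22$)
$p{\left(-5 \right)} + A 358 = 22 + 177 \cdot 358 = 22 + 63366 = 63388$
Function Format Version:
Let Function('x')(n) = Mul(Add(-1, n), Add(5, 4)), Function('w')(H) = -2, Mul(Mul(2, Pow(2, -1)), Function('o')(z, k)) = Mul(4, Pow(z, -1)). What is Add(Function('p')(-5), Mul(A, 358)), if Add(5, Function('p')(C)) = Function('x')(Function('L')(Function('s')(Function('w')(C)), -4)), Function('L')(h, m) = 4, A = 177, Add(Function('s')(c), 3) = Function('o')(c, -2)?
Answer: 63388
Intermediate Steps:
Function('o')(z, k) = Mul(4, Pow(z, -1))
Function('s')(c) = Add(-3, Mul(4, Pow(c, -1)))
Function('x')(n) = Add(-9, Mul(9, n)) (Function('x')(n) = Mul(Add(-1, n), 9) = Add(-9, Mul(9, n)))
Function('p')(C) = 22 (Function('p')(C) = Add(-5, Add(-9, Mul(9, 4))) = Add(-5, Add(-9, 36)) = Add(-5, 27) = 22)
Add(Function('p')(-5), Mul(A, 358)) = Add(22, Mul(177, 358)) = Add(22, 63366) = 63388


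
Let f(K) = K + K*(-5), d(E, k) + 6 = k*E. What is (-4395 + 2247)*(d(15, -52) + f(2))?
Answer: 1705512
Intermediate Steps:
d(E, k) = -6 + E*k (d(E, k) = -6 + k*E = -6 + E*k)
f(K) = -4*K (f(K) = K - 5*K = -4*K)
(-4395 + 2247)*(d(15, -52) + f(2)) = (-4395 + 2247)*((-6 + 15*(-52)) - 4*2) = -2148*((-6 - 780) - 8) = -2148*(-786 - 8) = -2148*(-794) = 1705512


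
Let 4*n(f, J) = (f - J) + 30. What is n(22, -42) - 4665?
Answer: -9283/2 ≈ -4641.5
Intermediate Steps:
n(f, J) = 15/2 - J/4 + f/4 (n(f, J) = ((f - J) + 30)/4 = (30 + f - J)/4 = 15/2 - J/4 + f/4)
n(22, -42) - 4665 = (15/2 - ¼*(-42) + (¼)*22) - 4665 = (15/2 + 21/2 + 11/2) - 4665 = 47/2 - 4665 = -9283/2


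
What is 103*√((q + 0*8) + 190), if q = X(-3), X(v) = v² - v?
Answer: 103*√202 ≈ 1463.9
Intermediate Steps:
q = 12 (q = -3*(-1 - 3) = -3*(-4) = 12)
103*√((q + 0*8) + 190) = 103*√((12 + 0*8) + 190) = 103*√((12 + 0) + 190) = 103*√(12 + 190) = 103*√202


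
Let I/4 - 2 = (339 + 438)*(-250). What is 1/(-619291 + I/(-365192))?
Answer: -45649/28269917735 ≈ -1.6148e-6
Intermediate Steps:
I = -776992 (I = 8 + 4*((339 + 438)*(-250)) = 8 + 4*(777*(-250)) = 8 + 4*(-194250) = 8 - 777000 = -776992)
1/(-619291 + I/(-365192)) = 1/(-619291 - 776992/(-365192)) = 1/(-619291 - 776992*(-1/365192)) = 1/(-619291 + 97124/45649) = 1/(-28269917735/45649) = -45649/28269917735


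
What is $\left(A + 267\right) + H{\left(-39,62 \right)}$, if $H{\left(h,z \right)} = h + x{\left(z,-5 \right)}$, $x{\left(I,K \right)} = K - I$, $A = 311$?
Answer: $472$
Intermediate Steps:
$H{\left(h,z \right)} = -5 + h - z$ ($H{\left(h,z \right)} = h - \left(5 + z\right) = -5 + h - z$)
$\left(A + 267\right) + H{\left(-39,62 \right)} = \left(311 + 267\right) - 106 = 578 - 106 = 472$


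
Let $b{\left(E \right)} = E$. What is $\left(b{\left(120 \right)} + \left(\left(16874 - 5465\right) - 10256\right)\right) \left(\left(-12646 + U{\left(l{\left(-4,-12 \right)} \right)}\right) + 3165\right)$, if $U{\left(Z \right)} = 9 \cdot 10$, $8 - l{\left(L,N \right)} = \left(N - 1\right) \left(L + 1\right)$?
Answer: $-11954743$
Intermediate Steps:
$l{\left(L,N \right)} = 8 - \left(1 + L\right) \left(-1 + N\right)$ ($l{\left(L,N \right)} = 8 - \left(N - 1\right) \left(L + 1\right) = 8 - \left(-1 + N\right) \left(1 + L\right) = 8 - \left(1 + L\right) \left(-1 + N\right)$)
$U{\left(Z \right)} = 90$
$\left(b{\left(120 \right)} + \left(\left(16874 - 5465\right) - 10256\right)\right) \left(\left(-12646 + U{\left(l{\left(-4,-12 \right)} \right)}\right) + 3165\right) = \left(120 + \left(\left(16874 - 5465\right) - 10256\right)\right) \left(\left(-12646 + 90\right) + 3165\right) = \left(120 + \left(11409 - 10256\right)\right) \left(-12556 + 3165\right) = \left(120 + 1153\right) \left(-9391\right) = 1273 \left(-9391\right) = -11954743$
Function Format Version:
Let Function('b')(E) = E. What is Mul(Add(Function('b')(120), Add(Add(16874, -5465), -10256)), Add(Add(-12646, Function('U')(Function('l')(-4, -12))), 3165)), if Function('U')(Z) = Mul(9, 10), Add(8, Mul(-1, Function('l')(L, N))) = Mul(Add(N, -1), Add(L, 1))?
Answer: -11954743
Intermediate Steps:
Function('l')(L, N) = Add(8, Mul(-1, Add(1, L), Add(-1, N))) (Function('l')(L, N) = Add(8, Mul(-1, Mul(Add(N, -1), Add(L, 1)))) = Add(8, Mul(-1, Mul(Add(-1, N), Add(1, L)))) = Add(8, Mul(-1, Mul(Add(1, L), Add(-1, N)))) = Add(8, Mul(-1, Add(1, L), Add(-1, N))))
Function('U')(Z) = 90
Mul(Add(Function('b')(120), Add(Add(16874, -5465), -10256)), Add(Add(-12646, Function('U')(Function('l')(-4, -12))), 3165)) = Mul(Add(120, Add(Add(16874, -5465), -10256)), Add(Add(-12646, 90), 3165)) = Mul(Add(120, Add(11409, -10256)), Add(-12556, 3165)) = Mul(Add(120, 1153), -9391) = Mul(1273, -9391) = -11954743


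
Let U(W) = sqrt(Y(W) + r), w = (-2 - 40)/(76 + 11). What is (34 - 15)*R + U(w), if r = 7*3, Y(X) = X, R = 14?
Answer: 266 + sqrt(17255)/29 ≈ 270.53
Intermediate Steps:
w = -14/29 (w = -42/87 = -42*1/87 = -14/29 ≈ -0.48276)
r = 21
U(W) = sqrt(21 + W) (U(W) = sqrt(W + 21) = sqrt(21 + W))
(34 - 15)*R + U(w) = (34 - 15)*14 + sqrt(21 - 14/29) = 19*14 + sqrt(595/29) = 266 + sqrt(17255)/29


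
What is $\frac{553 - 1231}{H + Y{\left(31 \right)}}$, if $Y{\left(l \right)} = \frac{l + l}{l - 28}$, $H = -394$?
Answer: $\frac{1017}{560} \approx 1.8161$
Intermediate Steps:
$Y{\left(l \right)} = \frac{2 l}{-28 + l}$
$\frac{553 - 1231}{H + Y{\left(31 \right)}} = \frac{553 - 1231}{-394 + 2 \cdot 31 \frac{1}{-28 + 31}} = - \frac{678}{-394 + 2 \cdot 31 \cdot \frac{1}{3}} = - \frac{678}{-394 + \frac{62}{3}} = - \frac{678}{- \frac{1120}{3}} = \left(-678\right) \left(- \frac{3}{1120}\right) = \frac{1017}{560}$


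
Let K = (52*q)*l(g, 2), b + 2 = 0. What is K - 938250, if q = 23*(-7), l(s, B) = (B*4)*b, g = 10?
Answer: -804298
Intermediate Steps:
b = -2 (b = -2 + 0 = -2)
l(s, B) = -8*B (l(s, B) = (B*4)*(-2) = (4*B)*(-2) = -8*B)
q = -161
K = 133952 (K = (52*(-161))*(-8*2) = -8372*(-16) = 133952)
K - 938250 = 133952 - 938250 = -804298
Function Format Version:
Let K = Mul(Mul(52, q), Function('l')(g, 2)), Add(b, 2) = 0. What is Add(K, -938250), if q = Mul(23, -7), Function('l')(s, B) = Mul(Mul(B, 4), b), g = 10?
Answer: -804298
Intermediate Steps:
b = -2 (b = Add(-2, 0) = -2)
Function('l')(s, B) = Mul(-8, B) (Function('l')(s, B) = Mul(Mul(B, 4), -2) = Mul(Mul(4, B), -2) = Mul(-8, B))
q = -161
K = 133952 (K = Mul(Mul(52, -161), Mul(-8, 2)) = Mul(-8372, -16) = 133952)
Add(K, -938250) = Add(133952, -938250) = -804298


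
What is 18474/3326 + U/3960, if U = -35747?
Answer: -22868741/6585480 ≈ -3.4726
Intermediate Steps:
18474/3326 + U/3960 = 18474/3326 - 35747/3960 = 18474*(1/3326) - 35747*1/3960 = 9237/1663 - 35747/3960 = -22868741/6585480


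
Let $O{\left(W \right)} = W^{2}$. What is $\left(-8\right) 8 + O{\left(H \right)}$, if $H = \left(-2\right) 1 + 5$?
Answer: $-55$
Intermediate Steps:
$H = 3$ ($H = -2 + 5 = 3$)
$\left(-8\right) 8 + O{\left(H \right)} = \left(-8\right) 8 + 3^{2} = -64 + 9 = -55$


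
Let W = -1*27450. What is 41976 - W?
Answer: 69426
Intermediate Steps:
W = -27450
41976 - W = 41976 - 1*(-27450) = 41976 + 27450 = 69426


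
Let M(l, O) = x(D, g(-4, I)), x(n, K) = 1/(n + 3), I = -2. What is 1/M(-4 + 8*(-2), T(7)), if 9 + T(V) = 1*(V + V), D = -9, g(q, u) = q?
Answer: -6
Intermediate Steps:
T(V) = -9 + 2*V (T(V) = -9 + 1*(V + V) = -9 + 1*(2*V) = -9 + 2*V)
x(n, K) = 1/(3 + n)
M(l, O) = -1/6 (M(l, O) = 1/(3 - 9) = 1/(-6) = -1/6)
1/M(-4 + 8*(-2), T(7)) = 1/(-1/6) = -6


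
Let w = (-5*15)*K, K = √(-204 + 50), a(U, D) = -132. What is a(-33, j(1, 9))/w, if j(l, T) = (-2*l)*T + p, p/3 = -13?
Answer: -2*I*√154/175 ≈ -0.14182*I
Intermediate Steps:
p = -39 (p = 3*(-13) = -39)
j(l, T) = -39 - 2*T*l (j(l, T) = (-2*l)*T - 39 = -2*T*l - 39 = -39 - 2*T*l)
K = I*√154 (K = √(-154) = I*√154 ≈ 12.41*I)
w = -75*I*√154 (w = (-5*15)*(I*√154) = -75*I*√154 ≈ -930.73*I)
a(-33, j(1, 9))/w = -132*I*√154/11550 = -2*I*√154/175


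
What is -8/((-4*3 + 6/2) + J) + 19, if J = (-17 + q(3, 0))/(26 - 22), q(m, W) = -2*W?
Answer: 1039/53 ≈ 19.604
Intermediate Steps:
J = -17/4 (J = (-17 - 2*0)/(26 - 22) = (-17 + 0)/4 = -17*¼ = -17/4 ≈ -4.2500)
-8/((-4*3 + 6/2) + J) + 19 = -8/((-4*3 + 6/2) - 17/4) + 19 = -8/((-12 + 6*(½)) - 17/4) + 19 = -8/((-12 + 3) - 17/4) + 19 = -8/(-9 - 17/4) + 19 = -8/(-53/4) + 19 = -8*(-4/53) + 19 = 32/53 + 19 = 1039/53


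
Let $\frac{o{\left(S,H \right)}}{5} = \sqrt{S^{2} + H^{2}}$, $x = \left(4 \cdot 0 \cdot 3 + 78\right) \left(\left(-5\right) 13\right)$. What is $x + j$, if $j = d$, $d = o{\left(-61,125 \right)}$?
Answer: $-5070 + 5 \sqrt{19346} \approx -4374.5$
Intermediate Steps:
$x = -5070$ ($x = \left(0 \cdot 3 + 78\right) \left(-65\right) = \left(0 + 78\right) \left(-65\right) = 78 \left(-65\right) = -5070$)
$o{\left(S,H \right)} = 5 \sqrt{H^{2} + S^{2}}$ ($o{\left(S,H \right)} = 5 \sqrt{S^{2} + H^{2}} = 5 \sqrt{H^{2} + S^{2}}$)
$d = 5 \sqrt{19346}$ ($d = 5 \sqrt{125^{2} + \left(-61\right)^{2}} = 5 \sqrt{15625 + 3721} = 5 \sqrt{19346} \approx 695.45$)
$j = 5 \sqrt{19346} \approx 695.45$
$x + j = -5070 + 5 \sqrt{19346}$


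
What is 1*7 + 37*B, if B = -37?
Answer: -1362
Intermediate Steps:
1*7 + 37*B = 1*7 + 37*(-37) = 7 - 1369 = -1362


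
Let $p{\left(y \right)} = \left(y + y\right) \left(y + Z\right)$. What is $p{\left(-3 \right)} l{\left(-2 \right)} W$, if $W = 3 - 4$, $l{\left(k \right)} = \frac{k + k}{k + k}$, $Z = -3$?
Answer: $-36$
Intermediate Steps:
$l{\left(k \right)} = 1$ ($l{\left(k \right)} = \frac{2 k}{2 k} = 2 k \frac{1}{2 k} = 1$)
$W = -1$ ($W = 3 - 4 = -1$)
$p{\left(y \right)} = 2 y \left(-3 + y\right)$ ($p{\left(y \right)} = \left(y + y\right) \left(y - 3\right) = 2 y \left(-3 + y\right)$)
$p{\left(-3 \right)} l{\left(-2 \right)} W = 2 \left(-3\right) \left(-3 - 3\right) 1 \left(-1\right) = 2 \left(-3\right) \left(-6\right) 1 \left(-1\right) = 36 \cdot 1 \left(-1\right) = 36 \left(-1\right) = -36$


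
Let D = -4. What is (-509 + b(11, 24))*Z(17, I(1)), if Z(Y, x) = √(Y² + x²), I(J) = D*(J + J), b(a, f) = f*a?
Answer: -245*√353 ≈ -4603.1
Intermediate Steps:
b(a, f) = a*f
I(J) = -8*J (I(J) = -4*(J + J) = -8*J)
(-509 + b(11, 24))*Z(17, I(1)) = (-509 + 11*24)*√(17² + (-8*1)²) = (-509 + 264)*√(289 + (-8)²) = -245*√(289 + 64) = -245*√353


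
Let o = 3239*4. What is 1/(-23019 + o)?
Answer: -1/10063 ≈ -9.9374e-5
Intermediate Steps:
o = 12956
1/(-23019 + o) = 1/(-23019 + 12956) = 1/(-10063) = -1/10063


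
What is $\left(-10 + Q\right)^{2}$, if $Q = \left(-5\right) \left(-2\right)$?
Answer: $0$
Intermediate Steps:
$Q = 10$
$\left(-10 + Q\right)^{2} = \left(-10 + 10\right)^{2} = 0^{2} = 0$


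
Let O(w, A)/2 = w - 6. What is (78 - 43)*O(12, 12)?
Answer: 420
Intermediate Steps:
O(w, A) = -12 + 2*w (O(w, A) = 2*(w - 6) = 2*(-6 + w) = -12 + 2*w)
(78 - 43)*O(12, 12) = (78 - 43)*(-12 + 2*12) = 35*(-12 + 24) = 35*12 = 420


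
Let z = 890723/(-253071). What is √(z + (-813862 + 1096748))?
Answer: √2013020994033777/84357 ≈ 531.87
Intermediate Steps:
z = -890723/253071 (z = 890723*(-1/253071) = -890723/253071 ≈ -3.5197)
√(z + (-813862 + 1096748)) = √(-890723/253071 + (-813862 + 1096748)) = √(-890723/253071 + 282886) = √(71589352183/253071) = √2013020994033777/84357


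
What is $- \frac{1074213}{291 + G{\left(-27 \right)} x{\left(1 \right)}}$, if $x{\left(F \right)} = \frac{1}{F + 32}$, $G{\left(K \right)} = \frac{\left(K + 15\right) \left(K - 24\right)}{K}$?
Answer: $- \frac{106347087}{28741} \approx -3700.2$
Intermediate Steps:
$G{\left(K \right)} = \frac{\left(-24 + K\right) \left(15 + K\right)}{K}$ ($G{\left(K \right)} = \frac{\left(15 + K\right) \left(-24 + K\right)}{K} = \frac{\left(-24 + K\right) \left(15 + K\right)}{K}$)
$x{\left(F \right)} = \frac{1}{32 + F}$
$- \frac{1074213}{291 + G{\left(-27 \right)} x{\left(1 \right)}} = - \frac{1074213}{291 + \frac{-9 - 27 - \frac{360}{-27}}{32 + 1}} = - \frac{1074213}{291 + \frac{-9 - 27 - - \frac{40}{3}}{33}} = - \frac{1074213}{291 + \left(-9 - 27 + \frac{40}{3}\right) \frac{1}{33}} = - \frac{1074213}{291 - \frac{68}{99}} = - \frac{1074213}{\frac{28741}{99}} = \left(-1074213\right) \frac{99}{28741} = - \frac{106347087}{28741}$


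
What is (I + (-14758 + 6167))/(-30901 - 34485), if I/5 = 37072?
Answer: -176769/65386 ≈ -2.7035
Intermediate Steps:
I = 185360 (I = 5*37072 = 185360)
(I + (-14758 + 6167))/(-30901 - 34485) = (185360 + (-14758 + 6167))/(-30901 - 34485) = (185360 - 8591)/(-65386) = 176769*(-1/65386) = -176769/65386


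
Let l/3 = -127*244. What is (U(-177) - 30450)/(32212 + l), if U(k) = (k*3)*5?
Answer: 33105/60752 ≈ 0.54492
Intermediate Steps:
l = -92964 (l = 3*(-127*244) = 3*(-30988) = -92964)
U(k) = 15*k (U(k) = (3*k)*5 = 15*k)
(U(-177) - 30450)/(32212 + l) = (15*(-177) - 30450)/(32212 - 92964) = (-2655 - 30450)/(-60752) = -33105*(-1/60752) = 33105/60752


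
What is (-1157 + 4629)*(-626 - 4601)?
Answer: -18148144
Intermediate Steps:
(-1157 + 4629)*(-626 - 4601) = 3472*(-5227) = -18148144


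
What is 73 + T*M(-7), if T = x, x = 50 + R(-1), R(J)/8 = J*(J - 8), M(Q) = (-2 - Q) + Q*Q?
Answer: 6661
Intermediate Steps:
M(Q) = -2 + Q² - Q (M(Q) = (-2 - Q) + Q² = -2 + Q² - Q)
R(J) = 8*J*(-8 + J) (R(J) = 8*(J*(J - 8)) = 8*(J*(-8 + J)) = 8*J*(-8 + J))
x = 122 (x = 50 + 8*(-1)*(-8 - 1) = 50 + 8*(-1)*(-9) = 50 + 72 = 122)
T = 122
73 + T*M(-7) = 73 + 122*(-2 + (-7)² - 1*(-7)) = 73 + 122*(-2 + 49 + 7) = 73 + 122*54 = 73 + 6588 = 6661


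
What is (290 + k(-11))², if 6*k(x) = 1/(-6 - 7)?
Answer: 511619161/6084 ≈ 84093.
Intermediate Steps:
k(x) = -1/78 (k(x) = 1/(6*(-6 - 7)) = (⅙)/(-13) = (⅙)*(-1/13) = -1/78)
(290 + k(-11))² = (290 - 1/78)² = (22619/78)² = 511619161/6084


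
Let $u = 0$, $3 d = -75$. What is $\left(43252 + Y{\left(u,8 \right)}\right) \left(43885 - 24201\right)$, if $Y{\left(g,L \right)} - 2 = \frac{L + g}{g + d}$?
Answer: $\frac{21285135928}{25} \approx 8.5141 \cdot 10^{8}$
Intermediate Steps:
$d = -25$ ($d = \frac{1}{3} \left(-75\right) = -25$)
$Y{\left(g,L \right)} = 2 + \frac{L + g}{-25 + g}$ ($Y{\left(g,L \right)} = 2 + \frac{L + g}{g - 25} = 2 + \frac{L + g}{-25 + g}$)
$\left(43252 + Y{\left(u,8 \right)}\right) \left(43885 - 24201\right) = \left(43252 + \frac{-50 + 8 + 3 \cdot 0}{-25 + 0}\right) \left(43885 - 24201\right) = \left(43252 + \frac{-50 + 8 + 0}{-25}\right) 19684 = \left(43252 - - \frac{42}{25}\right) 19684 = \left(43252 + \frac{42}{25}\right) 19684 = \frac{1081342}{25} \cdot 19684 = \frac{21285135928}{25}$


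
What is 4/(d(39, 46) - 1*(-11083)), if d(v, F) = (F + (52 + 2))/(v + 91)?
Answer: 52/144089 ≈ 0.00036089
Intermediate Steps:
d(v, F) = (54 + F)/(91 + v) (d(v, F) = (F + 54)/(91 + v) = (54 + F)/(91 + v))
4/(d(39, 46) - 1*(-11083)) = 4/((54 + 46)/(91 + 39) - 1*(-11083)) = 4/(100/130 + 11083) = 4/((1/130)*100 + 11083) = 4/(10/13 + 11083) = 4/(144089/13) = 4*(13/144089) = 52/144089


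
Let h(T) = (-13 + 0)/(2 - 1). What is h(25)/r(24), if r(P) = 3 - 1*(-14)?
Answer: -13/17 ≈ -0.76471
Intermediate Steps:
h(T) = -13 (h(T) = -13/1 = -13*1 = -13)
r(P) = 17 (r(P) = 3 + 14 = 17)
h(25)/r(24) = -13/17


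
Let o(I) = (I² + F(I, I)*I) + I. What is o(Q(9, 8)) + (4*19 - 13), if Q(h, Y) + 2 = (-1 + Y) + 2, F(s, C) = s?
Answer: 168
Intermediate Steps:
Q(h, Y) = -1 + Y (Q(h, Y) = -2 + ((-1 + Y) + 2) = -2 + (1 + Y) = -1 + Y)
o(I) = I + 2*I² (o(I) = (I² + I*I) + I = (I² + I²) + I = 2*I² + I = I + 2*I²)
o(Q(9, 8)) + (4*19 - 13) = (-1 + 8)*(1 + 2*(-1 + 8)) + (4*19 - 13) = 7*(1 + 2*7) + (76 - 13) = 7*(1 + 14) + 63 = 7*15 + 63 = 105 + 63 = 168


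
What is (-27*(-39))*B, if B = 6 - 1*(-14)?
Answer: 21060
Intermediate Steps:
B = 20 (B = 6 + 14 = 20)
(-27*(-39))*B = -27*(-39)*20 = 1053*20 = 21060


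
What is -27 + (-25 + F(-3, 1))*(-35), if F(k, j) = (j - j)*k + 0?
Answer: 848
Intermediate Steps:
F(k, j) = 0 (F(k, j) = 0*k + 0 = 0 + 0 = 0)
-27 + (-25 + F(-3, 1))*(-35) = -27 + (-25 + 0)*(-35) = -27 - 25*(-35) = -27 + 875 = 848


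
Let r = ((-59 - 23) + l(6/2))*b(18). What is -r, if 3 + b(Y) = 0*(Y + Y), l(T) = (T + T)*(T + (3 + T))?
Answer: -84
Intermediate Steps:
l(T) = 2*T*(3 + 2*T) (l(T) = (2*T)*(3 + 2*T) = 2*T*(3 + 2*T))
b(Y) = -3 (b(Y) = -3 + 0*(Y + Y) = -3 + 0*(2*Y) = -3 + 0 = -3)
r = 84 (r = ((-59 - 23) + 2*(6/2)*(3 + 2*(6/2)))*(-3) = (-82 + 2*(6*(½))*(3 + 2*(6*(½))))*(-3) = (-82 + 2*3*(3 + 2*3))*(-3) = (-82 + 2*3*(3 + 6))*(-3) = (-82 + 2*3*9)*(-3) = (-82 + 54)*(-3) = -28*(-3) = 84)
-r = -1*84 = -84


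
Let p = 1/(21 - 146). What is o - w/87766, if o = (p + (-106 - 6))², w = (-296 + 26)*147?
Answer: 1228943835144/97953125 ≈ 12546.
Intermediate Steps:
w = -39690 (w = -270*147 = -39690)
p = -1/125 (p = 1/(-125) = -1/125 ≈ -0.0080000)
o = 196028001/15625 (o = (-1/125 + (-106 - 6))² = (-1/125 - 112)² = (-14001/125)² = 196028001/15625 ≈ 12546.)
o - w/87766 = 196028001/15625 - (-39690)/87766 = 196028001/15625 - 1*(-2835/6269) = 196028001/15625 + 2835/6269 = 1228943835144/97953125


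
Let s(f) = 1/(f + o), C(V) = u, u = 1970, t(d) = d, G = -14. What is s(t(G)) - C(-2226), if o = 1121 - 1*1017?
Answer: -177299/90 ≈ -1970.0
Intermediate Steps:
o = 104 (o = 1121 - 1017 = 104)
C(V) = 1970
s(f) = 1/(104 + f) (s(f) = 1/(f + 104) = 1/(104 + f))
s(t(G)) - C(-2226) = 1/(104 - 14) - 1*1970 = 1/90 - 1970 = -177299/90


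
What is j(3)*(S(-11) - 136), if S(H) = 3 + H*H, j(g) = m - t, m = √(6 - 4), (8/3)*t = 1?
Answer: 9/2 - 12*√2 ≈ -12.471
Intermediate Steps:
t = 3/8 (t = (3/8)*1 = 3/8 ≈ 0.37500)
m = √2 ≈ 1.4142
j(g) = -3/8 + √2 (j(g) = √2 - 1*3/8 = √2 - 3/8 = -3/8 + √2)
S(H) = 3 + H²
j(3)*(S(-11) - 136) = (-3/8 + √2)*((3 + (-11)²) - 136) = (-3/8 + √2)*((3 + 121) - 136) = (-3/8 + √2)*(124 - 136) = (-3/8 + √2)*(-12) = 9/2 - 12*√2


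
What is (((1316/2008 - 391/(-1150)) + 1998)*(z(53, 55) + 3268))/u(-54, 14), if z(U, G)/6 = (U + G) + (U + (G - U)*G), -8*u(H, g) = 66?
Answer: -7441072512/6275 ≈ -1.1858e+6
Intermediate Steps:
u(H, g) = -33/4 (u(H, g) = -1/8*66 = -33/4)
z(U, G) = 6*G + 12*U + 6*G*(G - U) (z(U, G) = 6*((U + G) + (U + (G - U)*G)) = 6*((G + U) + (U + G*(G - U))) = 6*(G + 2*U + G*(G - U)) = 6*G + 12*U + 6*G*(G - U))
(((1316/2008 - 391/(-1150)) + 1998)*(z(53, 55) + 3268))/u(-54, 14) = (((1316/2008 - 391/(-1150)) + 1998)*((6*55 + 6*55**2 + 12*53 - 6*55*53) + 3268))/(-33/4) = (((1316*(1/2008) - 391*(-1/1150)) + 1998)*((330 + 6*3025 + 636 - 17490) + 3268))*(-4/33) = (((329/502 + 17/50) + 1998)*((330 + 18150 + 636 - 17490) + 3268))*(-4/33) = ((6246/6275 + 1998)*(1626 + 3268))*(-4/33) = ((12543696/6275)*4894)*(-4/33) = (61388848224/6275)*(-4/33) = -7441072512/6275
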